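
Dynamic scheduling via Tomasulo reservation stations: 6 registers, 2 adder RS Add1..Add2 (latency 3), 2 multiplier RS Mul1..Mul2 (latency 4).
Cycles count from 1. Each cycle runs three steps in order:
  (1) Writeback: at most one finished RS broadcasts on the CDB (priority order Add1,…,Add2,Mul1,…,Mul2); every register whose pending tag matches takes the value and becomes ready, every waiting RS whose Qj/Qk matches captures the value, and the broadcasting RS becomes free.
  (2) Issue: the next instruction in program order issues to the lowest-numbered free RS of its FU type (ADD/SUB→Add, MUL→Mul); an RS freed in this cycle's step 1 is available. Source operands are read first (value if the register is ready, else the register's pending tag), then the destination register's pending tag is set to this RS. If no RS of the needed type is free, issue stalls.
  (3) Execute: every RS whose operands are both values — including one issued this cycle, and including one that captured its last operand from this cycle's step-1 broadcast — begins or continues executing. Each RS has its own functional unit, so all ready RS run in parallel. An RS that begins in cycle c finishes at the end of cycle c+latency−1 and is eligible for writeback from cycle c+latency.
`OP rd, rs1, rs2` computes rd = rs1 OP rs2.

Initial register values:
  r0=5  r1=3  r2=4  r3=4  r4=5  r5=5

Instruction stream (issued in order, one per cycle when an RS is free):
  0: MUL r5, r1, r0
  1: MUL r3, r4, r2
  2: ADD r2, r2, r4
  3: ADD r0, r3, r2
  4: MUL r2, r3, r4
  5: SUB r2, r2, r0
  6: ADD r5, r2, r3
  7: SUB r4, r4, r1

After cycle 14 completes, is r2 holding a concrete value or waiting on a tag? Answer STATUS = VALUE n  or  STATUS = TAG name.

STATUS = VALUE 71

cycle 1: issue MUL r5<-Mul1 // r0:5,r1:3,r2:4,r3:4,r4:5,r5:Mul1
cycle 2: issue MUL r3<-Mul2 // r0:5,r1:3,r2:4,r3:Mul2,r4:5,r5:Mul1
cycle 3: issue ADD r2<-Add1 // r0:5,r1:3,r2:Add1,r3:Mul2,r4:5,r5:Mul1
cycle 4: issue ADD r0<-Add2 // r0:Add2,r1:3,r2:Add1,r3:Mul2,r4:5,r5:Mul1
cycle 5: CDB Mul1=15; issue MUL r2<-Mul1 // r0:Add2,r1:3,r2:Mul1,r3:Mul2,r4:5,r5:15
cycle 6: CDB Add1=9; issue SUB r2<-Add1 // r0:Add2,r1:3,r2:Add1,r3:Mul2,r4:5,r5:15
cycle 7: CDB Mul2=20; stall // r0:Add2,r1:3,r2:Add1,r3:20,r4:5,r5:15
cycle 8: stall // r0:Add2,r1:3,r2:Add1,r3:20,r4:5,r5:15
cycle 9: stall // r0:Add2,r1:3,r2:Add1,r3:20,r4:5,r5:15
cycle 10: CDB Add2=29; issue ADD r5<-Add2 // r0:29,r1:3,r2:Add1,r3:20,r4:5,r5:Add2
cycle 11: CDB Mul1=100; stall // r0:29,r1:3,r2:Add1,r3:20,r4:5,r5:Add2
cycle 12: stall // r0:29,r1:3,r2:Add1,r3:20,r4:5,r5:Add2
cycle 13: stall // r0:29,r1:3,r2:Add1,r3:20,r4:5,r5:Add2
cycle 14: CDB Add1=71; issue SUB r4<-Add1 // r0:29,r1:3,r2:71,r3:20,r4:Add1,r5:Add2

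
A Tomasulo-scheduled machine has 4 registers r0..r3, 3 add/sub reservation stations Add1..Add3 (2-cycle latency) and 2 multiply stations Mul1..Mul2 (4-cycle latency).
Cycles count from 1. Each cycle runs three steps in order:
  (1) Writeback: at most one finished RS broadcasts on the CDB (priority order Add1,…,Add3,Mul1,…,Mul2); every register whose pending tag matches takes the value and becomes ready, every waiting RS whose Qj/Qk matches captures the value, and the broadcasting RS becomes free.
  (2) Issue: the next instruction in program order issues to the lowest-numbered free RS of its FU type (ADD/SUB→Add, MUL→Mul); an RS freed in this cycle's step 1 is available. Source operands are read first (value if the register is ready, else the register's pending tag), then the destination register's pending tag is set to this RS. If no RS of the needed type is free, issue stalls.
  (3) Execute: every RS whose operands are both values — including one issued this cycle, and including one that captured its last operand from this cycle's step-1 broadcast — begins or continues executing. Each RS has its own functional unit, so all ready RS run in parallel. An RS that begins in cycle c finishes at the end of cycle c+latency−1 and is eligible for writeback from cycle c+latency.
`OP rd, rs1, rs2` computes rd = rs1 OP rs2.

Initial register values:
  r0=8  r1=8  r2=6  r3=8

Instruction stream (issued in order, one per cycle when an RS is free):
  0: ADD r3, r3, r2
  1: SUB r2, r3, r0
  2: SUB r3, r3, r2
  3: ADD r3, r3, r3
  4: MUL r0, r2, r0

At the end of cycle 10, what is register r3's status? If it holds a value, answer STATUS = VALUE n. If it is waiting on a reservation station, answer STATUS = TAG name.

  c1: issue ADD r3<-Add1  regs: r0:8,r1:8,r2:6,r3:Add1
  c2: issue SUB r2<-Add2  regs: r0:8,r1:8,r2:Add2,r3:Add1
  c3: CDB Add1=14; issue SUB r3<-Add1  regs: r0:8,r1:8,r2:Add2,r3:Add1
  c4: issue ADD r3<-Add3  regs: r0:8,r1:8,r2:Add2,r3:Add3
  c5: CDB Add2=6; issue MUL r0<-Mul1  regs: r0:Mul1,r1:8,r2:6,r3:Add3
  c6: -  regs: r0:Mul1,r1:8,r2:6,r3:Add3
  c7: CDB Add1=8  regs: r0:Mul1,r1:8,r2:6,r3:Add3
  c8: -  regs: r0:Mul1,r1:8,r2:6,r3:Add3
  c9: CDB Add3=16  regs: r0:Mul1,r1:8,r2:6,r3:16
  c10: CDB Mul1=48  regs: r0:48,r1:8,r2:6,r3:16

STATUS = VALUE 16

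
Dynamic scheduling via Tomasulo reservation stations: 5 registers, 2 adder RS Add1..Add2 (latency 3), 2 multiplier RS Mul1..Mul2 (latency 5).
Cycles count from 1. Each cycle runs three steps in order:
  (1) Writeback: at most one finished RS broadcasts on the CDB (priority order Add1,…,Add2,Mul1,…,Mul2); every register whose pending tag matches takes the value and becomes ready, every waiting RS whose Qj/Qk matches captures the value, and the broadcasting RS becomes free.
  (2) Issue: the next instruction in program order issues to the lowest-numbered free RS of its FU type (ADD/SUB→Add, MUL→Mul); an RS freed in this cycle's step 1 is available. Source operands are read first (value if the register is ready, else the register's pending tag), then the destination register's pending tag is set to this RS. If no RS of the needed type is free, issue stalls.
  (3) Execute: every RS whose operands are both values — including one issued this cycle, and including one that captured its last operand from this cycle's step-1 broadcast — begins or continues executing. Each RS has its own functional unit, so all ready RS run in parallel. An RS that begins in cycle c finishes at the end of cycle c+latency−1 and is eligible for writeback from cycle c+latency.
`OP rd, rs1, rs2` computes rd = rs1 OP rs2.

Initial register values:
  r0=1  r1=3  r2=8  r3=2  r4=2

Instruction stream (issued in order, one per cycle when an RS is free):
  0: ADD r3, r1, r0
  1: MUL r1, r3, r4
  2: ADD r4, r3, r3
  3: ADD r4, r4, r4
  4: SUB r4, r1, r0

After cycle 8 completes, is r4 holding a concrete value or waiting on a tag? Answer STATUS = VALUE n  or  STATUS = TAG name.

  c1: issue ADD r3<-Add1  regs: r0:1,r1:3,r2:8,r3:Add1,r4:2
  c2: issue MUL r1<-Mul1  regs: r0:1,r1:Mul1,r2:8,r3:Add1,r4:2
  c3: issue ADD r4<-Add2  regs: r0:1,r1:Mul1,r2:8,r3:Add1,r4:Add2
  c4: CDB Add1=4; issue ADD r4<-Add1  regs: r0:1,r1:Mul1,r2:8,r3:4,r4:Add1
  c5: stall  regs: r0:1,r1:Mul1,r2:8,r3:4,r4:Add1
  c6: stall  regs: r0:1,r1:Mul1,r2:8,r3:4,r4:Add1
  c7: CDB Add2=8; issue SUB r4<-Add2  regs: r0:1,r1:Mul1,r2:8,r3:4,r4:Add2
  c8: -  regs: r0:1,r1:Mul1,r2:8,r3:4,r4:Add2

STATUS = TAG Add2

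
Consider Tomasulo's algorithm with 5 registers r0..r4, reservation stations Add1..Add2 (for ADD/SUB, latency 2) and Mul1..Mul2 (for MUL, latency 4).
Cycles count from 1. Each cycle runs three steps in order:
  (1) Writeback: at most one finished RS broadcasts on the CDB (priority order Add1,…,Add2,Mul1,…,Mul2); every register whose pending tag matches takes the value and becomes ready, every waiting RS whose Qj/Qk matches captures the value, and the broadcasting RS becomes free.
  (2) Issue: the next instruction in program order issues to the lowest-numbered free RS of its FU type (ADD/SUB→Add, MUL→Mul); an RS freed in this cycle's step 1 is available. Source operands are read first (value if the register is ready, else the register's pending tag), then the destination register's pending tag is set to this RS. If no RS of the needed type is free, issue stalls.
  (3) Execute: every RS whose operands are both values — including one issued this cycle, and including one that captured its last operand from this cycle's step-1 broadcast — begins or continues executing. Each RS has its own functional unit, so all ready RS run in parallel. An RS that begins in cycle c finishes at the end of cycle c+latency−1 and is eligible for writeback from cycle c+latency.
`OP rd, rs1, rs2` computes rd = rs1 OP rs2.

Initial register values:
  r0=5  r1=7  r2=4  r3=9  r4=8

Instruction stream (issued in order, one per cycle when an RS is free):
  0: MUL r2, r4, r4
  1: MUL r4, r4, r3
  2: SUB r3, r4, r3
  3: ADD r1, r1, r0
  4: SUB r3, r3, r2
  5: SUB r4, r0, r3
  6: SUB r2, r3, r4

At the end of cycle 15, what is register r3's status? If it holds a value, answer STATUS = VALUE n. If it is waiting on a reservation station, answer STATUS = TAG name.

  c1: issue MUL r2<-Mul1  regs: r0:5,r1:7,r2:Mul1,r3:9,r4:8
  c2: issue MUL r4<-Mul2  regs: r0:5,r1:7,r2:Mul1,r3:9,r4:Mul2
  c3: issue SUB r3<-Add1  regs: r0:5,r1:7,r2:Mul1,r3:Add1,r4:Mul2
  c4: issue ADD r1<-Add2  regs: r0:5,r1:Add2,r2:Mul1,r3:Add1,r4:Mul2
  c5: CDB Mul1=64; stall  regs: r0:5,r1:Add2,r2:64,r3:Add1,r4:Mul2
  c6: CDB Add2=12; issue SUB r3<-Add2  regs: r0:5,r1:12,r2:64,r3:Add2,r4:Mul2
  c7: CDB Mul2=72; stall  regs: r0:5,r1:12,r2:64,r3:Add2,r4:72
  c8: stall  regs: r0:5,r1:12,r2:64,r3:Add2,r4:72
  c9: CDB Add1=63; issue SUB r4<-Add1  regs: r0:5,r1:12,r2:64,r3:Add2,r4:Add1
  c10: stall  regs: r0:5,r1:12,r2:64,r3:Add2,r4:Add1
  c11: CDB Add2=-1; issue SUB r2<-Add2  regs: r0:5,r1:12,r2:Add2,r3:-1,r4:Add1
  c12: -  regs: r0:5,r1:12,r2:Add2,r3:-1,r4:Add1
  c13: CDB Add1=6  regs: r0:5,r1:12,r2:Add2,r3:-1,r4:6
  c14: -  regs: r0:5,r1:12,r2:Add2,r3:-1,r4:6
  c15: CDB Add2=-7  regs: r0:5,r1:12,r2:-7,r3:-1,r4:6

STATUS = VALUE -1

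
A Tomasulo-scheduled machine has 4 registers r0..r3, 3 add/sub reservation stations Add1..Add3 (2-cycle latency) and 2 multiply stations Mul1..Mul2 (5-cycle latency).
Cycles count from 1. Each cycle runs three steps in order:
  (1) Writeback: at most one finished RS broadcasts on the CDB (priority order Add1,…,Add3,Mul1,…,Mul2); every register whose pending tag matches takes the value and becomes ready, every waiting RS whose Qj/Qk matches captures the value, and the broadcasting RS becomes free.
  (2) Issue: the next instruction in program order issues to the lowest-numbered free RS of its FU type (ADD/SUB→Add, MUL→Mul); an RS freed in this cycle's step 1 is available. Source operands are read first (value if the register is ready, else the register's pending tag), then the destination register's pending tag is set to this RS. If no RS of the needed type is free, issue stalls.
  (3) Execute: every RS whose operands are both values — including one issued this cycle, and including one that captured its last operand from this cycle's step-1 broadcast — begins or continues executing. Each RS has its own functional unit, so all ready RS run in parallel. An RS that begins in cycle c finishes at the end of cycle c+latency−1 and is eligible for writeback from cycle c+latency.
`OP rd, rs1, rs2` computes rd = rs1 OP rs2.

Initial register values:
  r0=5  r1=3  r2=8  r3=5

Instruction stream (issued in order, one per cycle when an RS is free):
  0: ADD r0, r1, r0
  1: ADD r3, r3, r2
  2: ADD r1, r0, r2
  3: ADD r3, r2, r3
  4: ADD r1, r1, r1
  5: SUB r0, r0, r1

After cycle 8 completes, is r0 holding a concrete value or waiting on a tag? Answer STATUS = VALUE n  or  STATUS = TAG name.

  c1: issue ADD r0<-Add1  regs: r0:Add1,r1:3,r2:8,r3:5
  c2: issue ADD r3<-Add2  regs: r0:Add1,r1:3,r2:8,r3:Add2
  c3: CDB Add1=8; issue ADD r1<-Add1  regs: r0:8,r1:Add1,r2:8,r3:Add2
  c4: CDB Add2=13; issue ADD r3<-Add2  regs: r0:8,r1:Add1,r2:8,r3:Add2
  c5: CDB Add1=16; issue ADD r1<-Add1  regs: r0:8,r1:Add1,r2:8,r3:Add2
  c6: CDB Add2=21; issue SUB r0<-Add2  regs: r0:Add2,r1:Add1,r2:8,r3:21
  c7: CDB Add1=32  regs: r0:Add2,r1:32,r2:8,r3:21
  c8: -  regs: r0:Add2,r1:32,r2:8,r3:21

STATUS = TAG Add2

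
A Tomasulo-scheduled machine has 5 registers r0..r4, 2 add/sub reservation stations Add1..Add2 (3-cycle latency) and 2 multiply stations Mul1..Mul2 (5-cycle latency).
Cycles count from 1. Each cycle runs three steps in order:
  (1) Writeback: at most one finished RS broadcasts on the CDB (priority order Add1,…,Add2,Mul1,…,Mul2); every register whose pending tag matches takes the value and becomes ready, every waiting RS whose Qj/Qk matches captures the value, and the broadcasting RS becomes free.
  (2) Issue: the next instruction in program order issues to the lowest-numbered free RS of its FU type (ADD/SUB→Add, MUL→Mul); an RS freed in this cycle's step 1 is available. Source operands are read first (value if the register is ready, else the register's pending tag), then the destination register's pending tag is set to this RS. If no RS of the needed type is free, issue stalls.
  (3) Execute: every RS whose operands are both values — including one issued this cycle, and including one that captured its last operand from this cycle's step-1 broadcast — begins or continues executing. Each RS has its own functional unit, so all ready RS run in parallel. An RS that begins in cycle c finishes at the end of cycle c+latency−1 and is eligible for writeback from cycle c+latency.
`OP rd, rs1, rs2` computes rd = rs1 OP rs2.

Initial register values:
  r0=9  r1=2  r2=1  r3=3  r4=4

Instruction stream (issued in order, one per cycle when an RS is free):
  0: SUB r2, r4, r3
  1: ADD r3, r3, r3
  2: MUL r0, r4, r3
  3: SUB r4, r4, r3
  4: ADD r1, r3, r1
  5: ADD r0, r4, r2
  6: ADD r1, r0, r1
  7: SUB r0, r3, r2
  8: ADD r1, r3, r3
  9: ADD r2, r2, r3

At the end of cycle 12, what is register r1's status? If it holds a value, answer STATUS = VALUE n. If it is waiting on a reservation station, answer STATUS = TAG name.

cycle 1: issue SUB r2<-Add1 // r0:9,r1:2,r2:Add1,r3:3,r4:4
cycle 2: issue ADD r3<-Add2 // r0:9,r1:2,r2:Add1,r3:Add2,r4:4
cycle 3: issue MUL r0<-Mul1 // r0:Mul1,r1:2,r2:Add1,r3:Add2,r4:4
cycle 4: CDB Add1=1; issue SUB r4<-Add1 // r0:Mul1,r1:2,r2:1,r3:Add2,r4:Add1
cycle 5: CDB Add2=6; issue ADD r1<-Add2 // r0:Mul1,r1:Add2,r2:1,r3:6,r4:Add1
cycle 6: stall // r0:Mul1,r1:Add2,r2:1,r3:6,r4:Add1
cycle 7: stall // r0:Mul1,r1:Add2,r2:1,r3:6,r4:Add1
cycle 8: CDB Add1=-2; issue ADD r0<-Add1 // r0:Add1,r1:Add2,r2:1,r3:6,r4:-2
cycle 9: CDB Add2=8; issue ADD r1<-Add2 // r0:Add1,r1:Add2,r2:1,r3:6,r4:-2
cycle 10: CDB Mul1=24; stall // r0:Add1,r1:Add2,r2:1,r3:6,r4:-2
cycle 11: CDB Add1=-1; issue SUB r0<-Add1 // r0:Add1,r1:Add2,r2:1,r3:6,r4:-2
cycle 12: stall // r0:Add1,r1:Add2,r2:1,r3:6,r4:-2

STATUS = TAG Add2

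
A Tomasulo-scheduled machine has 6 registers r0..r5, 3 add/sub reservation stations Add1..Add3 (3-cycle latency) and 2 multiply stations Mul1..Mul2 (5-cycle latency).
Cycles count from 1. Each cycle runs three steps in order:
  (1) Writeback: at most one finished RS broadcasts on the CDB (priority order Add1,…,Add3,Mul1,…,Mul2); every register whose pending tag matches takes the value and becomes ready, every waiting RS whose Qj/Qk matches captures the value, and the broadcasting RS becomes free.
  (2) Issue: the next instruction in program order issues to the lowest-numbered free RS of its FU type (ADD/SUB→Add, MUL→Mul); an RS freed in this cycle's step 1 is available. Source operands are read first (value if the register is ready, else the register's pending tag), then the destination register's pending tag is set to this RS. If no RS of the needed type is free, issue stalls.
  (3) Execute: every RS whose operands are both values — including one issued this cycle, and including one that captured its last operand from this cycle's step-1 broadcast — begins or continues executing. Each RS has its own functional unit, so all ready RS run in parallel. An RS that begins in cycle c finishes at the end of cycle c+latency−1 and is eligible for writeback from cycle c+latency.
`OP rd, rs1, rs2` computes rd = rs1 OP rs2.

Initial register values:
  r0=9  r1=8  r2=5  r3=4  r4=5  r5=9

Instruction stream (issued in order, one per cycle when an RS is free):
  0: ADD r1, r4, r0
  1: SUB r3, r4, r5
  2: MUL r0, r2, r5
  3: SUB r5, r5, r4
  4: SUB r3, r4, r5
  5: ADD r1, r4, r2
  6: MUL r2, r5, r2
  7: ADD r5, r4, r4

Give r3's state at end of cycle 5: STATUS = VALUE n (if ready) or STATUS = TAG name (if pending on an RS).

STATUS = TAG Add2

c1: issue ADD r1<-Add1 | r0:9,r1:Add1,r2:5,r3:4,r4:5,r5:9
c2: issue SUB r3<-Add2 | r0:9,r1:Add1,r2:5,r3:Add2,r4:5,r5:9
c3: issue MUL r0<-Mul1 | r0:Mul1,r1:Add1,r2:5,r3:Add2,r4:5,r5:9
c4: CDB Add1=14; issue SUB r5<-Add1 | r0:Mul1,r1:14,r2:5,r3:Add2,r4:5,r5:Add1
c5: CDB Add2=-4; issue SUB r3<-Add2 | r0:Mul1,r1:14,r2:5,r3:Add2,r4:5,r5:Add1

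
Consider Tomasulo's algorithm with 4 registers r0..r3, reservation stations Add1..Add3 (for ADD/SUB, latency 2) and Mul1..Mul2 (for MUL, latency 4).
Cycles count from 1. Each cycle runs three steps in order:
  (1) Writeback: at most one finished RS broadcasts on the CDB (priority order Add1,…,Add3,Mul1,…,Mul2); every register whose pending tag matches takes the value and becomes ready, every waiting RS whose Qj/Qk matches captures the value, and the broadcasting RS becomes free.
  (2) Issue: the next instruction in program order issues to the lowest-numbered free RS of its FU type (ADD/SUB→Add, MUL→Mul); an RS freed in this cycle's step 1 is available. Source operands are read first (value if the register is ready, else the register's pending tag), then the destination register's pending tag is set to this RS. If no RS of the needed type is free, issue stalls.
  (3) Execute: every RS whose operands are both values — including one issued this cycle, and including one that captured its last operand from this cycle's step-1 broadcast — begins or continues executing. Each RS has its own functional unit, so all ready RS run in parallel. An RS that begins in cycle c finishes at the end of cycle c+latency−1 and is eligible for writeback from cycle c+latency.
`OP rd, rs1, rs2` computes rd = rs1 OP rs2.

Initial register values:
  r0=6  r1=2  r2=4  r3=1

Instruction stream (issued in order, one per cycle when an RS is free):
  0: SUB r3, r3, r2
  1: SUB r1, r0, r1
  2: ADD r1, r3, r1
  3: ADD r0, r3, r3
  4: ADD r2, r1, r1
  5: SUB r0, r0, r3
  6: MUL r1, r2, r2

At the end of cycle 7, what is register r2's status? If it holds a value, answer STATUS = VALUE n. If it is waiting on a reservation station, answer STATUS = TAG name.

cycle 1: issue SUB r3<-Add1 // r0:6,r1:2,r2:4,r3:Add1
cycle 2: issue SUB r1<-Add2 // r0:6,r1:Add2,r2:4,r3:Add1
cycle 3: CDB Add1=-3; issue ADD r1<-Add1 // r0:6,r1:Add1,r2:4,r3:-3
cycle 4: CDB Add2=4; issue ADD r0<-Add2 // r0:Add2,r1:Add1,r2:4,r3:-3
cycle 5: issue ADD r2<-Add3 // r0:Add2,r1:Add1,r2:Add3,r3:-3
cycle 6: CDB Add1=1; issue SUB r0<-Add1 // r0:Add1,r1:1,r2:Add3,r3:-3
cycle 7: CDB Add2=-6; issue MUL r1<-Mul1 // r0:Add1,r1:Mul1,r2:Add3,r3:-3

STATUS = TAG Add3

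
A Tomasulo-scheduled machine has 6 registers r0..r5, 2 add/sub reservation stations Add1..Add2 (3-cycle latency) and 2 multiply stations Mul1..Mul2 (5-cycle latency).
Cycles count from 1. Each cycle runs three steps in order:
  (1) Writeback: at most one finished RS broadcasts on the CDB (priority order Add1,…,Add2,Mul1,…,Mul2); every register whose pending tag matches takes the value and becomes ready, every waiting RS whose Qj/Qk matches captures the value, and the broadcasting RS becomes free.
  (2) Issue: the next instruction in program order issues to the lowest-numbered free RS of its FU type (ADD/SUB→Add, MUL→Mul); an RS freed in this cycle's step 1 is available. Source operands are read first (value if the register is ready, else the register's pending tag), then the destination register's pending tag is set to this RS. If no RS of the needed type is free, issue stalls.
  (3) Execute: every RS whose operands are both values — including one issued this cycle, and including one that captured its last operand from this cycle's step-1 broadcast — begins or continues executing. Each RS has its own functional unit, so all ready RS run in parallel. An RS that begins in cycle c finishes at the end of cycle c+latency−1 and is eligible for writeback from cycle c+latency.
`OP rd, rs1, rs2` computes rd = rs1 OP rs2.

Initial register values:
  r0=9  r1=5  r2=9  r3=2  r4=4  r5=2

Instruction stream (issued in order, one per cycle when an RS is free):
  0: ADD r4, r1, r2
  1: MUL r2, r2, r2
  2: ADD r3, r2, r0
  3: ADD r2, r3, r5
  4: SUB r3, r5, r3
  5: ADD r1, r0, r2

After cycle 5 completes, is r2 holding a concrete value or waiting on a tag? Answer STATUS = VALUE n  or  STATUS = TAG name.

cycle 1: issue ADD r4<-Add1 // r0:9,r1:5,r2:9,r3:2,r4:Add1,r5:2
cycle 2: issue MUL r2<-Mul1 // r0:9,r1:5,r2:Mul1,r3:2,r4:Add1,r5:2
cycle 3: issue ADD r3<-Add2 // r0:9,r1:5,r2:Mul1,r3:Add2,r4:Add1,r5:2
cycle 4: CDB Add1=14; issue ADD r2<-Add1 // r0:9,r1:5,r2:Add1,r3:Add2,r4:14,r5:2
cycle 5: stall // r0:9,r1:5,r2:Add1,r3:Add2,r4:14,r5:2

STATUS = TAG Add1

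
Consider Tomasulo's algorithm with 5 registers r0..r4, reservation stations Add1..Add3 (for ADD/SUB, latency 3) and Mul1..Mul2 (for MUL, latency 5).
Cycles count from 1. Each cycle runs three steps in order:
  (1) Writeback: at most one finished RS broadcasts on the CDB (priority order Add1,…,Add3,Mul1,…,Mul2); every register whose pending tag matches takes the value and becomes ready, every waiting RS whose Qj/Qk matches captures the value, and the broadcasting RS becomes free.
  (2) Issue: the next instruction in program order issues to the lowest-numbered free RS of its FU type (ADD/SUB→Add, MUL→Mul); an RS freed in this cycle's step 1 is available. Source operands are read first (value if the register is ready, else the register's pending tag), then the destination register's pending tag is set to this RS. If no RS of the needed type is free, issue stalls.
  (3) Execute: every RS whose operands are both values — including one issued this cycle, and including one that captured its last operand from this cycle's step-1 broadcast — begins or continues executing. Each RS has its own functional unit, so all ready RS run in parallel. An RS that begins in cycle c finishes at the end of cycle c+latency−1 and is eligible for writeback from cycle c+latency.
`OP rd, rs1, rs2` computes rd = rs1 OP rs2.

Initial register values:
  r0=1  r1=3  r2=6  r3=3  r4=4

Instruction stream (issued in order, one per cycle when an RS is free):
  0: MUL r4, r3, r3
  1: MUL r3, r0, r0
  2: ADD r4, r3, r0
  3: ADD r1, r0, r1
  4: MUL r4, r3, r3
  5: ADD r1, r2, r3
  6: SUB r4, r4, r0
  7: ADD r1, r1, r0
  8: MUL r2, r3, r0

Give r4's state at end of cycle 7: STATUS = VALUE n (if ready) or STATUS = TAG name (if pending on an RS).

STATUS = TAG Mul1

  c1: issue MUL r4<-Mul1  regs: r0:1,r1:3,r2:6,r3:3,r4:Mul1
  c2: issue MUL r3<-Mul2  regs: r0:1,r1:3,r2:6,r3:Mul2,r4:Mul1
  c3: issue ADD r4<-Add1  regs: r0:1,r1:3,r2:6,r3:Mul2,r4:Add1
  c4: issue ADD r1<-Add2  regs: r0:1,r1:Add2,r2:6,r3:Mul2,r4:Add1
  c5: stall  regs: r0:1,r1:Add2,r2:6,r3:Mul2,r4:Add1
  c6: CDB Mul1=9; issue MUL r4<-Mul1  regs: r0:1,r1:Add2,r2:6,r3:Mul2,r4:Mul1
  c7: CDB Add2=4; issue ADD r1<-Add2  regs: r0:1,r1:Add2,r2:6,r3:Mul2,r4:Mul1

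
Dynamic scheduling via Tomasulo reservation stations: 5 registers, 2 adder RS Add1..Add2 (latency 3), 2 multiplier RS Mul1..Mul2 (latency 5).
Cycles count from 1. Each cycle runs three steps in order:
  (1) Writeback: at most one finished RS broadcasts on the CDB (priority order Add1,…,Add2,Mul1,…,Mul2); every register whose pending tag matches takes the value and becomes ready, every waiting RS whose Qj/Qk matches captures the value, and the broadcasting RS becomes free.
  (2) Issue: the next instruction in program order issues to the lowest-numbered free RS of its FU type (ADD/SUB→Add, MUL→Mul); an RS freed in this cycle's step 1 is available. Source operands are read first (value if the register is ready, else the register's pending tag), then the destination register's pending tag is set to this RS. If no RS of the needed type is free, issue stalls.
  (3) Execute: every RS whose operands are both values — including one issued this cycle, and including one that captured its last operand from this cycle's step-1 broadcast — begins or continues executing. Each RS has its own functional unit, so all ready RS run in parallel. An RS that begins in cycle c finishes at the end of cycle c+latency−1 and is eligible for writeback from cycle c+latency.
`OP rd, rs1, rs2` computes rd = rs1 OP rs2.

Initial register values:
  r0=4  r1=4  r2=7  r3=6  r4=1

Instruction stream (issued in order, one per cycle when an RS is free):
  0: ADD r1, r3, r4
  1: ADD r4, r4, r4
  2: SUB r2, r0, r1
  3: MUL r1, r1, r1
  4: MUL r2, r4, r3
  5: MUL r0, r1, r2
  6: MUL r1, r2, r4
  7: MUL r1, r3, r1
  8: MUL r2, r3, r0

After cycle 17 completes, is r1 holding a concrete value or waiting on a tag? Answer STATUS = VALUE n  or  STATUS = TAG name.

c1: issue ADD r1<-Add1 | r0:4,r1:Add1,r2:7,r3:6,r4:1
c2: issue ADD r4<-Add2 | r0:4,r1:Add1,r2:7,r3:6,r4:Add2
c3: stall | r0:4,r1:Add1,r2:7,r3:6,r4:Add2
c4: CDB Add1=7; issue SUB r2<-Add1 | r0:4,r1:7,r2:Add1,r3:6,r4:Add2
c5: CDB Add2=2; issue MUL r1<-Mul1 | r0:4,r1:Mul1,r2:Add1,r3:6,r4:2
c6: issue MUL r2<-Mul2 | r0:4,r1:Mul1,r2:Mul2,r3:6,r4:2
c7: CDB Add1=-3; stall | r0:4,r1:Mul1,r2:Mul2,r3:6,r4:2
c8: stall | r0:4,r1:Mul1,r2:Mul2,r3:6,r4:2
c9: stall | r0:4,r1:Mul1,r2:Mul2,r3:6,r4:2
c10: CDB Mul1=49; issue MUL r0<-Mul1 | r0:Mul1,r1:49,r2:Mul2,r3:6,r4:2
c11: CDB Mul2=12; issue MUL r1<-Mul2 | r0:Mul1,r1:Mul2,r2:12,r3:6,r4:2
c12: stall | r0:Mul1,r1:Mul2,r2:12,r3:6,r4:2
c13: stall | r0:Mul1,r1:Mul2,r2:12,r3:6,r4:2
c14: stall | r0:Mul1,r1:Mul2,r2:12,r3:6,r4:2
c15: stall | r0:Mul1,r1:Mul2,r2:12,r3:6,r4:2
c16: CDB Mul1=588; issue MUL r1<-Mul1 | r0:588,r1:Mul1,r2:12,r3:6,r4:2
c17: CDB Mul2=24; issue MUL r2<-Mul2 | r0:588,r1:Mul1,r2:Mul2,r3:6,r4:2

STATUS = TAG Mul1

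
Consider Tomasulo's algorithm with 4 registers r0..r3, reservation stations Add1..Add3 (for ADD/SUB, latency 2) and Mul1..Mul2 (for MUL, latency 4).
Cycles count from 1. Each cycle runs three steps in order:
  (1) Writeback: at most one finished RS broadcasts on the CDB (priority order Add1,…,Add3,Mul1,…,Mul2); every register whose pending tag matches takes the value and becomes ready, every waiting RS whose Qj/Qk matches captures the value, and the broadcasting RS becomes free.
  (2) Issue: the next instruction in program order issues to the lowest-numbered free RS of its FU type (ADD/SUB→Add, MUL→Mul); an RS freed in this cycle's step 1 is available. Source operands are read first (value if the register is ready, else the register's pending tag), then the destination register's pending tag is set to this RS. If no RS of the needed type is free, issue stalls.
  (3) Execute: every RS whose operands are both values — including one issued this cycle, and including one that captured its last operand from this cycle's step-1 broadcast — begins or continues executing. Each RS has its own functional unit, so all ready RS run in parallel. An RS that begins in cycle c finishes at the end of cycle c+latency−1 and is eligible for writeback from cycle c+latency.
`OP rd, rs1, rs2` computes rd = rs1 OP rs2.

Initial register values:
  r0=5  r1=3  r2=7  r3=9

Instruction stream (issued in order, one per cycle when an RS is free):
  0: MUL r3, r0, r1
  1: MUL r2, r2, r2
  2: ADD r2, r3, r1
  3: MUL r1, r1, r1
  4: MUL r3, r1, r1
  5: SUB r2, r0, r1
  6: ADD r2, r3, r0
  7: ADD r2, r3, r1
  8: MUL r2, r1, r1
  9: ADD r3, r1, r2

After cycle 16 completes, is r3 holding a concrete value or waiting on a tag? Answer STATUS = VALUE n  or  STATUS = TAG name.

STATUS = VALUE 90

cycle 1: issue MUL r3<-Mul1 // r0:5,r1:3,r2:7,r3:Mul1
cycle 2: issue MUL r2<-Mul2 // r0:5,r1:3,r2:Mul2,r3:Mul1
cycle 3: issue ADD r2<-Add1 // r0:5,r1:3,r2:Add1,r3:Mul1
cycle 4: stall // r0:5,r1:3,r2:Add1,r3:Mul1
cycle 5: CDB Mul1=15; issue MUL r1<-Mul1 // r0:5,r1:Mul1,r2:Add1,r3:15
cycle 6: CDB Mul2=49; issue MUL r3<-Mul2 // r0:5,r1:Mul1,r2:Add1,r3:Mul2
cycle 7: CDB Add1=18; issue SUB r2<-Add1 // r0:5,r1:Mul1,r2:Add1,r3:Mul2
cycle 8: issue ADD r2<-Add2 // r0:5,r1:Mul1,r2:Add2,r3:Mul2
cycle 9: CDB Mul1=9; issue ADD r2<-Add3 // r0:5,r1:9,r2:Add3,r3:Mul2
cycle 10: issue MUL r2<-Mul1 // r0:5,r1:9,r2:Mul1,r3:Mul2
cycle 11: CDB Add1=-4; issue ADD r3<-Add1 // r0:5,r1:9,r2:Mul1,r3:Add1
cycle 12: - // r0:5,r1:9,r2:Mul1,r3:Add1
cycle 13: CDB Mul2=81 // r0:5,r1:9,r2:Mul1,r3:Add1
cycle 14: CDB Mul1=81 // r0:5,r1:9,r2:81,r3:Add1
cycle 15: CDB Add2=86 // r0:5,r1:9,r2:81,r3:Add1
cycle 16: CDB Add1=90 // r0:5,r1:9,r2:81,r3:90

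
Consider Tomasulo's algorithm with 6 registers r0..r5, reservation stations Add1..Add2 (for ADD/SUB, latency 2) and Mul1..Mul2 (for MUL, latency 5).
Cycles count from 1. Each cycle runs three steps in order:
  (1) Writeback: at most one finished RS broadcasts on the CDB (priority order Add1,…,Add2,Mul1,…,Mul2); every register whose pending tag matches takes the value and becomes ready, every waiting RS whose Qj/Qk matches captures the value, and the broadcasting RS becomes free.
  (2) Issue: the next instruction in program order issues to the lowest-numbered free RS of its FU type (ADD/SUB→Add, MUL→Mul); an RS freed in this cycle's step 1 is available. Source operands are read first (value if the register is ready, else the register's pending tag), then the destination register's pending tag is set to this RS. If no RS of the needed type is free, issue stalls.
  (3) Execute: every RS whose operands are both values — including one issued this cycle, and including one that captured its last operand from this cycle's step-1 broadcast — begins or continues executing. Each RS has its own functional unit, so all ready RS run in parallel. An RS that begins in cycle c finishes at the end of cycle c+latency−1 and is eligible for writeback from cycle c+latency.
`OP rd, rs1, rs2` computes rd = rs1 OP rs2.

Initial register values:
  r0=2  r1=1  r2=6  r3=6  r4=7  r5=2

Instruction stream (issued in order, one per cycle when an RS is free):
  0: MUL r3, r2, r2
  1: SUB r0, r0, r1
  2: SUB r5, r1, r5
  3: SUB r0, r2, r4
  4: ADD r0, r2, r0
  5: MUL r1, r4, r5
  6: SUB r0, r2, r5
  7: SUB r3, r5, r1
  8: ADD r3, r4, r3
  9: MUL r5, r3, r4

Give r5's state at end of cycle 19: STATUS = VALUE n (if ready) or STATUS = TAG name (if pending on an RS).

c1: issue MUL r3<-Mul1 | r0:2,r1:1,r2:6,r3:Mul1,r4:7,r5:2
c2: issue SUB r0<-Add1 | r0:Add1,r1:1,r2:6,r3:Mul1,r4:7,r5:2
c3: issue SUB r5<-Add2 | r0:Add1,r1:1,r2:6,r3:Mul1,r4:7,r5:Add2
c4: CDB Add1=1; issue SUB r0<-Add1 | r0:Add1,r1:1,r2:6,r3:Mul1,r4:7,r5:Add2
c5: CDB Add2=-1; issue ADD r0<-Add2 | r0:Add2,r1:1,r2:6,r3:Mul1,r4:7,r5:-1
c6: CDB Add1=-1; issue MUL r1<-Mul2 | r0:Add2,r1:Mul2,r2:6,r3:Mul1,r4:7,r5:-1
c7: CDB Mul1=36; issue SUB r0<-Add1 | r0:Add1,r1:Mul2,r2:6,r3:36,r4:7,r5:-1
c8: CDB Add2=5; issue SUB r3<-Add2 | r0:Add1,r1:Mul2,r2:6,r3:Add2,r4:7,r5:-1
c9: CDB Add1=7; issue ADD r3<-Add1 | r0:7,r1:Mul2,r2:6,r3:Add1,r4:7,r5:-1
c10: issue MUL r5<-Mul1 | r0:7,r1:Mul2,r2:6,r3:Add1,r4:7,r5:Mul1
c11: CDB Mul2=-7 | r0:7,r1:-7,r2:6,r3:Add1,r4:7,r5:Mul1
c12: - | r0:7,r1:-7,r2:6,r3:Add1,r4:7,r5:Mul1
c13: CDB Add2=6 | r0:7,r1:-7,r2:6,r3:Add1,r4:7,r5:Mul1
c14: - | r0:7,r1:-7,r2:6,r3:Add1,r4:7,r5:Mul1
c15: CDB Add1=13 | r0:7,r1:-7,r2:6,r3:13,r4:7,r5:Mul1
c16: - | r0:7,r1:-7,r2:6,r3:13,r4:7,r5:Mul1
c17: - | r0:7,r1:-7,r2:6,r3:13,r4:7,r5:Mul1
c18: - | r0:7,r1:-7,r2:6,r3:13,r4:7,r5:Mul1
c19: - | r0:7,r1:-7,r2:6,r3:13,r4:7,r5:Mul1

STATUS = TAG Mul1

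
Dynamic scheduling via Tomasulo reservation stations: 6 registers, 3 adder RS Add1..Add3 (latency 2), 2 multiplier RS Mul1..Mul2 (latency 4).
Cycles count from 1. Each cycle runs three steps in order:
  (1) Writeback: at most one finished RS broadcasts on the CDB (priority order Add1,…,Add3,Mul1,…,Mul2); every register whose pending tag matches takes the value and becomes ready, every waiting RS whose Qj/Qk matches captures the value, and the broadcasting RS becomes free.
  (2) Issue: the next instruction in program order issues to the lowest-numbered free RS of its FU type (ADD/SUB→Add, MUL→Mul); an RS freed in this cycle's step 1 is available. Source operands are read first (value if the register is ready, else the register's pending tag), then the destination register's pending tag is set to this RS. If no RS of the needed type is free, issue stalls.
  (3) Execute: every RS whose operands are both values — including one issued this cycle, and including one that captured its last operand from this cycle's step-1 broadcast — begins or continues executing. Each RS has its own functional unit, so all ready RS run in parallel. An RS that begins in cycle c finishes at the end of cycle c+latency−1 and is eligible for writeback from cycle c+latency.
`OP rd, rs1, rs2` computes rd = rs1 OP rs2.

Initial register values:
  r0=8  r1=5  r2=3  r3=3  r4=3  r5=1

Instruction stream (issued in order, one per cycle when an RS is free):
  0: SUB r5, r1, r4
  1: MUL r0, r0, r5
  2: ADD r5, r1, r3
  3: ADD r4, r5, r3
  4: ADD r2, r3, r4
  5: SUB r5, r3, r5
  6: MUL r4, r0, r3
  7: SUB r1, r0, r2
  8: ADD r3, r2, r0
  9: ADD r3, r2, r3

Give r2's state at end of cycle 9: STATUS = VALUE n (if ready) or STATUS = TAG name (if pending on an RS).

  c1: issue SUB r5<-Add1  regs: r0:8,r1:5,r2:3,r3:3,r4:3,r5:Add1
  c2: issue MUL r0<-Mul1  regs: r0:Mul1,r1:5,r2:3,r3:3,r4:3,r5:Add1
  c3: CDB Add1=2; issue ADD r5<-Add1  regs: r0:Mul1,r1:5,r2:3,r3:3,r4:3,r5:Add1
  c4: issue ADD r4<-Add2  regs: r0:Mul1,r1:5,r2:3,r3:3,r4:Add2,r5:Add1
  c5: CDB Add1=8; issue ADD r2<-Add1  regs: r0:Mul1,r1:5,r2:Add1,r3:3,r4:Add2,r5:8
  c6: issue SUB r5<-Add3  regs: r0:Mul1,r1:5,r2:Add1,r3:3,r4:Add2,r5:Add3
  c7: CDB Add2=11; issue MUL r4<-Mul2  regs: r0:Mul1,r1:5,r2:Add1,r3:3,r4:Mul2,r5:Add3
  c8: CDB Add3=-5; issue SUB r1<-Add2  regs: r0:Mul1,r1:Add2,r2:Add1,r3:3,r4:Mul2,r5:-5
  c9: CDB Add1=14; issue ADD r3<-Add1  regs: r0:Mul1,r1:Add2,r2:14,r3:Add1,r4:Mul2,r5:-5

STATUS = VALUE 14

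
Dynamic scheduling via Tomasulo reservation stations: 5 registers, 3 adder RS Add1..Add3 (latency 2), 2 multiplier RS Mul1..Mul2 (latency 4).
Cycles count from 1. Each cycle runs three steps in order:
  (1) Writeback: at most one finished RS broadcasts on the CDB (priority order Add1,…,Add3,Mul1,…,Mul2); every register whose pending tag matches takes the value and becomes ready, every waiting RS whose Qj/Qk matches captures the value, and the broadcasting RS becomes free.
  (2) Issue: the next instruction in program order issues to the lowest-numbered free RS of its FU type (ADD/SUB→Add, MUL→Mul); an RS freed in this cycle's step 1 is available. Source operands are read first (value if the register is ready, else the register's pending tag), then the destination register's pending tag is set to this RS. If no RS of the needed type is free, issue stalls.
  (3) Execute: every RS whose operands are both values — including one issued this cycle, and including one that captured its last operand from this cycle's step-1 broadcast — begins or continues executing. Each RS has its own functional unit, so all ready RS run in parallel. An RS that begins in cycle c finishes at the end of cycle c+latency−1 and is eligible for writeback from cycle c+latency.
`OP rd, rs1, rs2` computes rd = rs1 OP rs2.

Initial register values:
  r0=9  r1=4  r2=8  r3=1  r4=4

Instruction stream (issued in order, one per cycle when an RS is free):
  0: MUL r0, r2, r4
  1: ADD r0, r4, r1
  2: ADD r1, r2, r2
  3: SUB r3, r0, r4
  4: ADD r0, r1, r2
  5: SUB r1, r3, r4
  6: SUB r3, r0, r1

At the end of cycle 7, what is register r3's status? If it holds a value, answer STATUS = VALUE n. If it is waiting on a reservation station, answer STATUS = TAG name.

c1: issue MUL r0<-Mul1 | r0:Mul1,r1:4,r2:8,r3:1,r4:4
c2: issue ADD r0<-Add1 | r0:Add1,r1:4,r2:8,r3:1,r4:4
c3: issue ADD r1<-Add2 | r0:Add1,r1:Add2,r2:8,r3:1,r4:4
c4: CDB Add1=8; issue SUB r3<-Add1 | r0:8,r1:Add2,r2:8,r3:Add1,r4:4
c5: CDB Add2=16; issue ADD r0<-Add2 | r0:Add2,r1:16,r2:8,r3:Add1,r4:4
c6: CDB Add1=4; issue SUB r1<-Add1 | r0:Add2,r1:Add1,r2:8,r3:4,r4:4
c7: CDB Add2=24; issue SUB r3<-Add2 | r0:24,r1:Add1,r2:8,r3:Add2,r4:4

STATUS = TAG Add2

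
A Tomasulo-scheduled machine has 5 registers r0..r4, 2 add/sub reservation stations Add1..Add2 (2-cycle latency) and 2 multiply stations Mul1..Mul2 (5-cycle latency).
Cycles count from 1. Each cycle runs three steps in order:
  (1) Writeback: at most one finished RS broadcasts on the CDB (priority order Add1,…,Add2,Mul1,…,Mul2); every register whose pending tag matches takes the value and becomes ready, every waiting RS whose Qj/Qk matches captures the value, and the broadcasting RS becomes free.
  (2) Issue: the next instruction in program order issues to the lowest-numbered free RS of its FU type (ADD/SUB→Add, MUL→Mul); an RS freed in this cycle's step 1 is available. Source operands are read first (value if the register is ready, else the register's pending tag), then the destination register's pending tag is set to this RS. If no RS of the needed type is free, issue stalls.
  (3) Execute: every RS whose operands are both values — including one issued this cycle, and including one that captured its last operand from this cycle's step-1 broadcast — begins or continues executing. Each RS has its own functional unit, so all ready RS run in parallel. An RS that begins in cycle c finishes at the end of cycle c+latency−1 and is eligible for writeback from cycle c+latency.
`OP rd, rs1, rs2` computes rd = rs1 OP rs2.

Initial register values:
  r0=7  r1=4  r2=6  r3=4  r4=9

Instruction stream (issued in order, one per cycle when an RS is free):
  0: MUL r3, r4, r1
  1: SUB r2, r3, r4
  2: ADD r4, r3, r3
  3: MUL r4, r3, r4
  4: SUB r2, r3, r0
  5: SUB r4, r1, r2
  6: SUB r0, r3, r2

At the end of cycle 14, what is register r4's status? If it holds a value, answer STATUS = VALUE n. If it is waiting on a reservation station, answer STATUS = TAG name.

STATUS = VALUE -25

cycle 1: issue MUL r3<-Mul1 // r0:7,r1:4,r2:6,r3:Mul1,r4:9
cycle 2: issue SUB r2<-Add1 // r0:7,r1:4,r2:Add1,r3:Mul1,r4:9
cycle 3: issue ADD r4<-Add2 // r0:7,r1:4,r2:Add1,r3:Mul1,r4:Add2
cycle 4: issue MUL r4<-Mul2 // r0:7,r1:4,r2:Add1,r3:Mul1,r4:Mul2
cycle 5: stall // r0:7,r1:4,r2:Add1,r3:Mul1,r4:Mul2
cycle 6: CDB Mul1=36; stall // r0:7,r1:4,r2:Add1,r3:36,r4:Mul2
cycle 7: stall // r0:7,r1:4,r2:Add1,r3:36,r4:Mul2
cycle 8: CDB Add1=27; issue SUB r2<-Add1 // r0:7,r1:4,r2:Add1,r3:36,r4:Mul2
cycle 9: CDB Add2=72; issue SUB r4<-Add2 // r0:7,r1:4,r2:Add1,r3:36,r4:Add2
cycle 10: CDB Add1=29; issue SUB r0<-Add1 // r0:Add1,r1:4,r2:29,r3:36,r4:Add2
cycle 11: - // r0:Add1,r1:4,r2:29,r3:36,r4:Add2
cycle 12: CDB Add1=7 // r0:7,r1:4,r2:29,r3:36,r4:Add2
cycle 13: CDB Add2=-25 // r0:7,r1:4,r2:29,r3:36,r4:-25
cycle 14: CDB Mul2=2592 // r0:7,r1:4,r2:29,r3:36,r4:-25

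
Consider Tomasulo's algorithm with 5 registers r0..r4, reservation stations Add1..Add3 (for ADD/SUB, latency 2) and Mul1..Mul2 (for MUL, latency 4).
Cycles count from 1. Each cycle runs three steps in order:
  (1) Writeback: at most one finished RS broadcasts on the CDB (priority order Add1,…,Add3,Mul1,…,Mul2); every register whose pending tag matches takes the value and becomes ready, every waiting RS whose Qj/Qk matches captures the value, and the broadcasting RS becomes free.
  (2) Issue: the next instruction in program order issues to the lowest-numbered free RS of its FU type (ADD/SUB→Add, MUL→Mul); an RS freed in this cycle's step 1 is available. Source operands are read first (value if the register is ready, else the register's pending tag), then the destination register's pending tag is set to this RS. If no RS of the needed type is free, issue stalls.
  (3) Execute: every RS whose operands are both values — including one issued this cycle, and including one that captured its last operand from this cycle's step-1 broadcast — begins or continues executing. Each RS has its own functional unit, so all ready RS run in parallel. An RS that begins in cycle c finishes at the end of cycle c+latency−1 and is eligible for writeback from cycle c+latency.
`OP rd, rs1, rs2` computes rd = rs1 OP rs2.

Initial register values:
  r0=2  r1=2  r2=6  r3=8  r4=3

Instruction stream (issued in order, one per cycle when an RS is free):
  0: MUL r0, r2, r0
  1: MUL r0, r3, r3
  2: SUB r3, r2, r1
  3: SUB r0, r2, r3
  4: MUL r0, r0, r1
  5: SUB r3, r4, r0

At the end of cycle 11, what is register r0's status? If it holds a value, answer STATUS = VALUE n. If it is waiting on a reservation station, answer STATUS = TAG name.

cycle 1: issue MUL r0<-Mul1 // r0:Mul1,r1:2,r2:6,r3:8,r4:3
cycle 2: issue MUL r0<-Mul2 // r0:Mul2,r1:2,r2:6,r3:8,r4:3
cycle 3: issue SUB r3<-Add1 // r0:Mul2,r1:2,r2:6,r3:Add1,r4:3
cycle 4: issue SUB r0<-Add2 // r0:Add2,r1:2,r2:6,r3:Add1,r4:3
cycle 5: CDB Add1=4; stall // r0:Add2,r1:2,r2:6,r3:4,r4:3
cycle 6: CDB Mul1=12; issue MUL r0<-Mul1 // r0:Mul1,r1:2,r2:6,r3:4,r4:3
cycle 7: CDB Add2=2; issue SUB r3<-Add1 // r0:Mul1,r1:2,r2:6,r3:Add1,r4:3
cycle 8: CDB Mul2=64 // r0:Mul1,r1:2,r2:6,r3:Add1,r4:3
cycle 9: - // r0:Mul1,r1:2,r2:6,r3:Add1,r4:3
cycle 10: - // r0:Mul1,r1:2,r2:6,r3:Add1,r4:3
cycle 11: CDB Mul1=4 // r0:4,r1:2,r2:6,r3:Add1,r4:3

STATUS = VALUE 4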